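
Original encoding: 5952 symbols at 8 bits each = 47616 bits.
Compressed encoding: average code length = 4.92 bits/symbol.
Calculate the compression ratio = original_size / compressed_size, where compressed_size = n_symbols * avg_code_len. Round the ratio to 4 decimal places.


original_size = n_symbols * orig_bits = 5952 * 8 = 47616 bits
compressed_size = n_symbols * avg_code_len = 5952 * 4.92 = 29283.84 bits
ratio = original_size / compressed_size = 47616 / 29283.84 = 1.626

Compression ratio = 1.626


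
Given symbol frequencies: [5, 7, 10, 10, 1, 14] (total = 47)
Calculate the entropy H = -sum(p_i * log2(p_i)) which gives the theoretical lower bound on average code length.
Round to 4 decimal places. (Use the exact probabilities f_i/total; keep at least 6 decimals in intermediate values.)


Per-symbol terms -p_i * log2(p_i) with p_i = f_i/47:
  p = 5/47 = 0.106383: log2(p) = -3.232661, -p*log2(p) = 0.343900
  p = 7/47 = 0.148936: log2(p) = -2.747234, -p*log2(p) = 0.409163
  p = 10/47 = 0.212766: log2(p) = -2.232661, -p*log2(p) = 0.475034
  p = 10/47 = 0.212766: log2(p) = -2.232661, -p*log2(p) = 0.475034
  p = 1/47 = 0.021277: log2(p) = -5.554589, -p*log2(p) = 0.118183
  p = 14/47 = 0.297872: log2(p) = -1.747234, -p*log2(p) = 0.520453
H = 0.343900 + 0.409163 + 0.475034 + 0.475034 + 0.118183 + 0.520453 = 2.341767

H = 2.3418 bits/symbol


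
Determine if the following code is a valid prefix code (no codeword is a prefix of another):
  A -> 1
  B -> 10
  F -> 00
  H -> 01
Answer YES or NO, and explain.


Checking each pair (does one codeword prefix another?):
  A='1' vs B='10': prefix -- VIOLATION

NO -- this is NOT a valid prefix code. A (1) is a prefix of B (10).


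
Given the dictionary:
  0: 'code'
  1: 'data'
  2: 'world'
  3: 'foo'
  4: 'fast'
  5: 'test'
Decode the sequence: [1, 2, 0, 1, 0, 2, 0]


Look up each index in the dictionary:
  1 -> 'data'
  2 -> 'world'
  0 -> 'code'
  1 -> 'data'
  0 -> 'code'
  2 -> 'world'
  0 -> 'code'

Decoded: "data world code data code world code"


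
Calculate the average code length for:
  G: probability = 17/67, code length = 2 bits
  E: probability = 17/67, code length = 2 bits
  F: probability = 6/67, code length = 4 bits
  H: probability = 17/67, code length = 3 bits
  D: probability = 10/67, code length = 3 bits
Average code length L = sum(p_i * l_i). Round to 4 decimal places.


Weighted contributions p_i * l_i:
  G: (17/67) * 2 = 34/67
  E: (17/67) * 2 = 34/67
  F: (6/67) * 4 = 24/67
  H: (17/67) * 3 = 51/67
  D: (10/67) * 3 = 30/67
Sum = (34 + 34 + 24 + 51 + 30)/67 = 173/67

L = 173/67 = 2.5821 bits/symbol


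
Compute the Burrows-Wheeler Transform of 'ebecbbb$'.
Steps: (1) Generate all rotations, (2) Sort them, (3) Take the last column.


Rotations (sorted):
  0: $ebecbbb -> last char: b
  1: b$ebecbb -> last char: b
  2: bb$ebecb -> last char: b
  3: bbb$ebec -> last char: c
  4: becbbb$e -> last char: e
  5: cbbb$ebe -> last char: e
  6: ebecbbb$ -> last char: $
  7: ecbbb$eb -> last char: b


BWT = bbbcee$b


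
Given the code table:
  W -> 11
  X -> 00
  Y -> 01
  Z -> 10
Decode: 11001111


Decoding:
11 -> W
00 -> X
11 -> W
11 -> W


Result: WXWW


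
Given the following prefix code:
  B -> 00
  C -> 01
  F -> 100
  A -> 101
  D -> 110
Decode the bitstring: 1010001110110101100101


Decoding step by step:
Bits 101 -> A
Bits 00 -> B
Bits 01 -> C
Bits 110 -> D
Bits 110 -> D
Bits 101 -> A
Bits 100 -> F
Bits 101 -> A


Decoded message: ABCDDAFA


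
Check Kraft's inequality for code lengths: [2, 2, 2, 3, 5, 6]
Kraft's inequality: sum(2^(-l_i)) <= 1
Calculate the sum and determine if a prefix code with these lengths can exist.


Sum = 2^(-2) + 2^(-2) + 2^(-2) + 2^(-3) + 2^(-5) + 2^(-6)
    = 0.25 + 0.25 + 0.25 + 0.125 + 0.03125 + 0.015625
    = 59/64 = 0.921875
Since 0.921875 <= 1, Kraft's inequality IS satisfied.
A prefix code with these lengths CAN exist.

Kraft sum = 0.921875. Satisfied.


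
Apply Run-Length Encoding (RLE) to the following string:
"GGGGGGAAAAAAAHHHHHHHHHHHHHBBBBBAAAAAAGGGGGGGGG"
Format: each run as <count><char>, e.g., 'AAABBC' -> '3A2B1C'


Scanning runs left to right:
  i=0: run of 'G' x 6 -> '6G'
  i=6: run of 'A' x 7 -> '7A'
  i=13: run of 'H' x 13 -> '13H'
  i=26: run of 'B' x 5 -> '5B'
  i=31: run of 'A' x 6 -> '6A'
  i=37: run of 'G' x 9 -> '9G'

RLE = 6G7A13H5B6A9G


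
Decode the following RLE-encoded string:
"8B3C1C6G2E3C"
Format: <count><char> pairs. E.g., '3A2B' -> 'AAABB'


Expanding each <count><char> pair:
  8B -> 'BBBBBBBB'
  3C -> 'CCC'
  1C -> 'C'
  6G -> 'GGGGGG'
  2E -> 'EE'
  3C -> 'CCC'

Decoded = BBBBBBBBCCCCGGGGGGEECCC


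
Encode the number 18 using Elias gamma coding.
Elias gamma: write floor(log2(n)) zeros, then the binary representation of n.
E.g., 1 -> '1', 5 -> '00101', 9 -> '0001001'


num_bits = floor(log2(18)) + 1 = 5
leading_zeros = num_bits - 1 = 4
binary(18) = 10010

Elias gamma(18) = '0000' + '10010' = 000010010 (9 bits)


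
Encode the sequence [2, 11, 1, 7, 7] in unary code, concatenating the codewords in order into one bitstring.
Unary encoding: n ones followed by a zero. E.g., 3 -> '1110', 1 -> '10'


Encode each number as n ones followed by a terminating 0:
  2 -> 110 (3 bits)
  11 -> 111111111110 (12 bits)
  1 -> 10 (2 bits)
  7 -> 11111110 (8 bits)
  7 -> 11111110 (8 bits)
Total length = 3 + 12 + 2 + 8 + 8 = 33 bits.

Unary([2, 11, 1, 7, 7]) = 110111111111110101111111011111110 (33 bits)


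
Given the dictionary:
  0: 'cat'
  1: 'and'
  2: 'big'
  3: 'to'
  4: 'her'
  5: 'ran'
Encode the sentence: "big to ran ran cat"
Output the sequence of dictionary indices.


Look up each word in the dictionary:
  'big' -> 2
  'to' -> 3
  'ran' -> 5
  'ran' -> 5
  'cat' -> 0

Encoded: [2, 3, 5, 5, 0]


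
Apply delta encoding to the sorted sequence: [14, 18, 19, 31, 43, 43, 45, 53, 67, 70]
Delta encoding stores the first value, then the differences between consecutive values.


First value: 14
Deltas:
  18 - 14 = 4
  19 - 18 = 1
  31 - 19 = 12
  43 - 31 = 12
  43 - 43 = 0
  45 - 43 = 2
  53 - 45 = 8
  67 - 53 = 14
  70 - 67 = 3


Delta encoded: [14, 4, 1, 12, 12, 0, 2, 8, 14, 3]


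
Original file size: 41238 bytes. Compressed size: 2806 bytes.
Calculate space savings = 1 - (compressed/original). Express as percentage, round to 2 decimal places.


ratio = compressed/original = 2806/41238 = 0.068044
savings = 1 - ratio = 1 - 0.068044 = 0.931956
as a percentage: 0.931956 * 100 = 93.2%

Space savings = 1 - 2806/41238 = 93.2%


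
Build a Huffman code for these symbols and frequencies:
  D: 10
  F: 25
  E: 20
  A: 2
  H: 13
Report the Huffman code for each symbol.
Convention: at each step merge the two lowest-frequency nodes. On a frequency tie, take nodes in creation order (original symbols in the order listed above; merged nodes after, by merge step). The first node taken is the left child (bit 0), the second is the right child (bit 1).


Huffman tree construction:
Step 1: Merge A(2) + D(10) = 12
Step 2: Merge (A+D)(12) + H(13) = 25
Step 3: Merge E(20) + F(25) = 45
Step 4: Merge ((A+D)+H)(25) + (E+F)(45) = 70
Read each symbol's code off the tree from the root (left child = 0, right child = 1).

Codes:
  D: 001 (length 3)
  F: 11 (length 2)
  E: 10 (length 2)
  A: 000 (length 3)
  H: 01 (length 2)
Average code length: 152/70 = 2.1714 bits/symbol


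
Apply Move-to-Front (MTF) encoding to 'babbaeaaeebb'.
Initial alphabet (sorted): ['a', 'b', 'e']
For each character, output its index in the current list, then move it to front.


MTF encoding:
'b': index 1 in ['a', 'b', 'e'] -> ['b', 'a', 'e']
'a': index 1 in ['b', 'a', 'e'] -> ['a', 'b', 'e']
'b': index 1 in ['a', 'b', 'e'] -> ['b', 'a', 'e']
'b': index 0 in ['b', 'a', 'e'] -> ['b', 'a', 'e']
'a': index 1 in ['b', 'a', 'e'] -> ['a', 'b', 'e']
'e': index 2 in ['a', 'b', 'e'] -> ['e', 'a', 'b']
'a': index 1 in ['e', 'a', 'b'] -> ['a', 'e', 'b']
'a': index 0 in ['a', 'e', 'b'] -> ['a', 'e', 'b']
'e': index 1 in ['a', 'e', 'b'] -> ['e', 'a', 'b']
'e': index 0 in ['e', 'a', 'b'] -> ['e', 'a', 'b']
'b': index 2 in ['e', 'a', 'b'] -> ['b', 'e', 'a']
'b': index 0 in ['b', 'e', 'a'] -> ['b', 'e', 'a']


Output: [1, 1, 1, 0, 1, 2, 1, 0, 1, 0, 2, 0]


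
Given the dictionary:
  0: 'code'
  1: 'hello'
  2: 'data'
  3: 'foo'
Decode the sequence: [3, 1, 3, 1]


Look up each index in the dictionary:
  3 -> 'foo'
  1 -> 'hello'
  3 -> 'foo'
  1 -> 'hello'

Decoded: "foo hello foo hello"


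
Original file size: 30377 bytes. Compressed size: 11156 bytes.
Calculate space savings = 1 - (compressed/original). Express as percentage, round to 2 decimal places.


ratio = compressed/original = 11156/30377 = 0.367252
savings = 1 - ratio = 1 - 0.367252 = 0.632748
as a percentage: 0.632748 * 100 = 63.27%

Space savings = 1 - 11156/30377 = 63.27%


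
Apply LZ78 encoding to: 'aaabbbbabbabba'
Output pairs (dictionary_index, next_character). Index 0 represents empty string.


LZ78 encoding steps:
Dictionary: {0: ''}
Step 1: w='' (idx 0), next='a' -> output (0, 'a'), add 'a' as idx 1
Step 2: w='a' (idx 1), next='a' -> output (1, 'a'), add 'aa' as idx 2
Step 3: w='' (idx 0), next='b' -> output (0, 'b'), add 'b' as idx 3
Step 4: w='b' (idx 3), next='b' -> output (3, 'b'), add 'bb' as idx 4
Step 5: w='b' (idx 3), next='a' -> output (3, 'a'), add 'ba' as idx 5
Step 6: w='bb' (idx 4), next='a' -> output (4, 'a'), add 'bba' as idx 6
Step 7: w='bba' (idx 6), end of input -> output (6, '')


Encoded: [(0, 'a'), (1, 'a'), (0, 'b'), (3, 'b'), (3, 'a'), (4, 'a'), (6, '')]


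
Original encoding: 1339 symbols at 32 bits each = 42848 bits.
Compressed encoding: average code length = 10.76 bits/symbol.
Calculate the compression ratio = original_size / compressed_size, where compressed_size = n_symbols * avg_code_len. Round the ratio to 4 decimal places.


original_size = n_symbols * orig_bits = 1339 * 32 = 42848 bits
compressed_size = n_symbols * avg_code_len = 1339 * 10.76 = 14407.64 bits
ratio = original_size / compressed_size = 42848 / 14407.64 = 2.974

Compression ratio = 2.974


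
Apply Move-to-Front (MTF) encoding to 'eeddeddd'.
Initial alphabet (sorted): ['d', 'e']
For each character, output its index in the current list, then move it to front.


MTF encoding:
'e': index 1 in ['d', 'e'] -> ['e', 'd']
'e': index 0 in ['e', 'd'] -> ['e', 'd']
'd': index 1 in ['e', 'd'] -> ['d', 'e']
'd': index 0 in ['d', 'e'] -> ['d', 'e']
'e': index 1 in ['d', 'e'] -> ['e', 'd']
'd': index 1 in ['e', 'd'] -> ['d', 'e']
'd': index 0 in ['d', 'e'] -> ['d', 'e']
'd': index 0 in ['d', 'e'] -> ['d', 'e']


Output: [1, 0, 1, 0, 1, 1, 0, 0]


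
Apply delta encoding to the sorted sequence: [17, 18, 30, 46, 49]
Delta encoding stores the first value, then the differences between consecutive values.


First value: 17
Deltas:
  18 - 17 = 1
  30 - 18 = 12
  46 - 30 = 16
  49 - 46 = 3


Delta encoded: [17, 1, 12, 16, 3]


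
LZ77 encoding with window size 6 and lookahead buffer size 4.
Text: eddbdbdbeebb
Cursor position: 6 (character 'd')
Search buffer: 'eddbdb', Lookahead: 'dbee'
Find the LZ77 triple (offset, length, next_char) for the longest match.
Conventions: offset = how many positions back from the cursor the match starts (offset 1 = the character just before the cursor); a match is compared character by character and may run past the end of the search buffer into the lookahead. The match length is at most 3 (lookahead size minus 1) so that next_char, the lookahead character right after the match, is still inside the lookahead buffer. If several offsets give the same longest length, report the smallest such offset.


Try each offset into the search buffer:
  offset=1 (pos 5, char 'b'): match length 0
  offset=2 (pos 4, char 'd'): match length 2
  offset=3 (pos 3, char 'b'): match length 0
  offset=4 (pos 2, char 'd'): match length 2
  offset=5 (pos 1, char 'd'): match length 1
  offset=6 (pos 0, char 'e'): match length 0
Longest match has length 2, found at offsets 2, 4; take the smallest, offset 2.
next_char = character at position 6 + 2 = 8 -> 'e'

Best match: offset=2, length=2 (matching 'db' starting at position 4)
LZ77 triple: (2, 2, 'e')


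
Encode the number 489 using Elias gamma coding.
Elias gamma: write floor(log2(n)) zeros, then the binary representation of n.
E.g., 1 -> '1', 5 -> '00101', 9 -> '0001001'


num_bits = floor(log2(489)) + 1 = 9
leading_zeros = num_bits - 1 = 8
binary(489) = 111101001

Elias gamma(489) = '00000000' + '111101001' = 00000000111101001 (17 bits)


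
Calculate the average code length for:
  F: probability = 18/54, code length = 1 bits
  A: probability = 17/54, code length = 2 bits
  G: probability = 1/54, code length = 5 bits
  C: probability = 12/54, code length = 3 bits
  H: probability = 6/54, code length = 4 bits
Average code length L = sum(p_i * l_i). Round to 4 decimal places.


Weighted contributions p_i * l_i:
  F: (18/54) * 1 = 18/54
  A: (17/54) * 2 = 34/54
  G: (1/54) * 5 = 5/54
  C: (12/54) * 3 = 36/54
  H: (6/54) * 4 = 24/54
Sum = (18 + 34 + 5 + 36 + 24)/54 = 117/54

L = 117/54 = 2.1667 bits/symbol


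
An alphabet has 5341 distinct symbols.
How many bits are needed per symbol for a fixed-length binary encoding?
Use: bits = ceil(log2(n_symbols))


log2(5341) = 12.3829
Bracket: 2^12 = 4096 < 5341 <= 2^13 = 8192
So ceil(log2(5341)) = 13

bits = ceil(log2(5341)) = ceil(12.3829) = 13 bits


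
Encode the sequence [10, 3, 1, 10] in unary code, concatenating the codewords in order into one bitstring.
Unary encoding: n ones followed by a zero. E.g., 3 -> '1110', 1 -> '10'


Encode each number as n ones followed by a terminating 0:
  10 -> 11111111110 (11 bits)
  3 -> 1110 (4 bits)
  1 -> 10 (2 bits)
  10 -> 11111111110 (11 bits)
Total length = 11 + 4 + 2 + 11 = 28 bits.

Unary([10, 3, 1, 10]) = 1111111111011101011111111110 (28 bits)


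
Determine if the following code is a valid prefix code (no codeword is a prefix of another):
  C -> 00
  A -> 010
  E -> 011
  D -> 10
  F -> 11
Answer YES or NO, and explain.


Checking each pair (does one codeword prefix another?):
  C='00' vs A='010': no prefix
  C='00' vs E='011': no prefix
  C='00' vs D='10': no prefix
  C='00' vs F='11': no prefix
  A='010' vs C='00': no prefix
  A='010' vs E='011': no prefix
  A='010' vs D='10': no prefix
  A='010' vs F='11': no prefix
  E='011' vs C='00': no prefix
  E='011' vs A='010': no prefix
  E='011' vs D='10': no prefix
  E='011' vs F='11': no prefix
  D='10' vs C='00': no prefix
  D='10' vs A='010': no prefix
  D='10' vs E='011': no prefix
  D='10' vs F='11': no prefix
  F='11' vs C='00': no prefix
  F='11' vs A='010': no prefix
  F='11' vs E='011': no prefix
  F='11' vs D='10': no prefix
No violation found over all pairs.

YES -- this is a valid prefix code. No codeword is a prefix of any other codeword.


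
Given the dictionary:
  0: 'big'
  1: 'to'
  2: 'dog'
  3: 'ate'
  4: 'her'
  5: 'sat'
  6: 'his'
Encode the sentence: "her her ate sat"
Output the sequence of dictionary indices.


Look up each word in the dictionary:
  'her' -> 4
  'her' -> 4
  'ate' -> 3
  'sat' -> 5

Encoded: [4, 4, 3, 5]


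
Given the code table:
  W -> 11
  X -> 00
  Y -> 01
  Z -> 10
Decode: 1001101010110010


Decoding:
10 -> Z
01 -> Y
10 -> Z
10 -> Z
10 -> Z
11 -> W
00 -> X
10 -> Z


Result: ZYZZZWXZ


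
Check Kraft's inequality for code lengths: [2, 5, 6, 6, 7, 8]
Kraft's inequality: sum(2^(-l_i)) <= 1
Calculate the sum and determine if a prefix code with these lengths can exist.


Sum = 2^(-2) + 2^(-5) + 2^(-6) + 2^(-6) + 2^(-7) + 2^(-8)
    = 0.25 + 0.03125 + 0.015625 + 0.015625 + 0.0078125 + 0.00390625
    = 83/256 = 0.32421875
Since 0.32421875 <= 1, Kraft's inequality IS satisfied.
A prefix code with these lengths CAN exist.

Kraft sum = 0.32421875. Satisfied.


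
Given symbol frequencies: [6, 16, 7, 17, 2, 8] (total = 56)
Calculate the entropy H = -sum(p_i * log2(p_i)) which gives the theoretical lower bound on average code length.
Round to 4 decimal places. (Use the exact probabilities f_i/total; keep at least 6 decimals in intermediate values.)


Per-symbol terms -p_i * log2(p_i) with p_i = f_i/56:
  p = 6/56 = 0.107143: log2(p) = -3.222392, -p*log2(p) = 0.345256
  p = 16/56 = 0.285714: log2(p) = -1.807355, -p*log2(p) = 0.516387
  p = 7/56 = 0.125000: log2(p) = -3.000000, -p*log2(p) = 0.375000
  p = 17/56 = 0.303571: log2(p) = -1.719892, -p*log2(p) = 0.522110
  p = 2/56 = 0.035714: log2(p) = -4.807355, -p*log2(p) = 0.171691
  p = 8/56 = 0.142857: log2(p) = -2.807355, -p*log2(p) = 0.401051
H = 0.345256 + 0.516387 + 0.375000 + 0.522110 + 0.171691 + 0.401051 = 2.331495

H = 2.3315 bits/symbol


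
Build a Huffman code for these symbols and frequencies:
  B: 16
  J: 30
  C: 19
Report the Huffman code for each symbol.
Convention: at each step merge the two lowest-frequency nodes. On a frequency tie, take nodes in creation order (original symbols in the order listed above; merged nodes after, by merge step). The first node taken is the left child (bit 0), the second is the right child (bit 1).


Huffman tree construction:
Step 1: Merge B(16) + C(19) = 35
Step 2: Merge J(30) + (B+C)(35) = 65
Read each symbol's code off the tree from the root (left child = 0, right child = 1).

Codes:
  B: 10 (length 2)
  J: 0 (length 1)
  C: 11 (length 2)
Average code length: 100/65 = 1.5385 bits/symbol


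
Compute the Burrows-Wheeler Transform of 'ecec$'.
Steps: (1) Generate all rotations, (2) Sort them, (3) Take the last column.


Rotations (sorted):
  0: $ecec -> last char: c
  1: c$ece -> last char: e
  2: cec$e -> last char: e
  3: ec$ec -> last char: c
  4: ecec$ -> last char: $


BWT = ceec$


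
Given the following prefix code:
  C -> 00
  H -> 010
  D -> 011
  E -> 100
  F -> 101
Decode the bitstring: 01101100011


Decoding step by step:
Bits 011 -> D
Bits 011 -> D
Bits 00 -> C
Bits 011 -> D


Decoded message: DDCD


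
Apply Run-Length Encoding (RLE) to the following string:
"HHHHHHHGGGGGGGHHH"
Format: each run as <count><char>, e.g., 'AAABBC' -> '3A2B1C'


Scanning runs left to right:
  i=0: run of 'H' x 7 -> '7H'
  i=7: run of 'G' x 7 -> '7G'
  i=14: run of 'H' x 3 -> '3H'

RLE = 7H7G3H


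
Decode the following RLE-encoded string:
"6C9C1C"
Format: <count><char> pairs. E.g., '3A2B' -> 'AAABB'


Expanding each <count><char> pair:
  6C -> 'CCCCCC'
  9C -> 'CCCCCCCCC'
  1C -> 'C'

Decoded = CCCCCCCCCCCCCCCC


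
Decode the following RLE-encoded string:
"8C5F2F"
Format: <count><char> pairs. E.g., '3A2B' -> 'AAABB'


Expanding each <count><char> pair:
  8C -> 'CCCCCCCC'
  5F -> 'FFFFF'
  2F -> 'FF'

Decoded = CCCCCCCCFFFFFFF


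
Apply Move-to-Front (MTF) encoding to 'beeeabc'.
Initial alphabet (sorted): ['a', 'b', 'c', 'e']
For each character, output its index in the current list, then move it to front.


MTF encoding:
'b': index 1 in ['a', 'b', 'c', 'e'] -> ['b', 'a', 'c', 'e']
'e': index 3 in ['b', 'a', 'c', 'e'] -> ['e', 'b', 'a', 'c']
'e': index 0 in ['e', 'b', 'a', 'c'] -> ['e', 'b', 'a', 'c']
'e': index 0 in ['e', 'b', 'a', 'c'] -> ['e', 'b', 'a', 'c']
'a': index 2 in ['e', 'b', 'a', 'c'] -> ['a', 'e', 'b', 'c']
'b': index 2 in ['a', 'e', 'b', 'c'] -> ['b', 'a', 'e', 'c']
'c': index 3 in ['b', 'a', 'e', 'c'] -> ['c', 'b', 'a', 'e']


Output: [1, 3, 0, 0, 2, 2, 3]


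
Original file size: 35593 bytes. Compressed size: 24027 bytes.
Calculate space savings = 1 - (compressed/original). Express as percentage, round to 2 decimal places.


ratio = compressed/original = 24027/35593 = 0.675048
savings = 1 - ratio = 1 - 0.675048 = 0.324952
as a percentage: 0.324952 * 100 = 32.5%

Space savings = 1 - 24027/35593 = 32.5%


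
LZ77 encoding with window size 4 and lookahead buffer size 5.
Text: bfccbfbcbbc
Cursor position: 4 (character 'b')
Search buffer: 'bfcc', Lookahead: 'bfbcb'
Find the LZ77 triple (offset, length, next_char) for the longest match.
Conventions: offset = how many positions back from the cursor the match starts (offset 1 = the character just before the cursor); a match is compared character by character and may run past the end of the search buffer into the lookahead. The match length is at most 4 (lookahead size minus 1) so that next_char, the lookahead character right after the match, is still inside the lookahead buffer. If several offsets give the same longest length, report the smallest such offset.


Try each offset into the search buffer:
  offset=1 (pos 3, char 'c'): match length 0
  offset=2 (pos 2, char 'c'): match length 0
  offset=3 (pos 1, char 'f'): match length 0
  offset=4 (pos 0, char 'b'): match length 2
Longest match has length 2 at offset 4.
next_char = character at position 4 + 2 = 6 -> 'b'

Best match: offset=4, length=2 (matching 'bf' starting at position 0)
LZ77 triple: (4, 2, 'b')


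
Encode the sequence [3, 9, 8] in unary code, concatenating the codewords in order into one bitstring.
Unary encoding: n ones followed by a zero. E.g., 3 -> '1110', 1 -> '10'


Encode each number as n ones followed by a terminating 0:
  3 -> 1110 (4 bits)
  9 -> 1111111110 (10 bits)
  8 -> 111111110 (9 bits)
Total length = 4 + 10 + 9 = 23 bits.

Unary([3, 9, 8]) = 11101111111110111111110 (23 bits)


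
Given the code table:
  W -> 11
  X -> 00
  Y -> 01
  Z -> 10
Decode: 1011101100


Decoding:
10 -> Z
11 -> W
10 -> Z
11 -> W
00 -> X


Result: ZWZWX


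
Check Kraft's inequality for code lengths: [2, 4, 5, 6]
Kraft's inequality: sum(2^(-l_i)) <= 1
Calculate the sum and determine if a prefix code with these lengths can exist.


Sum = 2^(-2) + 2^(-4) + 2^(-5) + 2^(-6)
    = 0.25 + 0.0625 + 0.03125 + 0.015625
    = 23/64 = 0.359375
Since 0.359375 <= 1, Kraft's inequality IS satisfied.
A prefix code with these lengths CAN exist.

Kraft sum = 0.359375. Satisfied.


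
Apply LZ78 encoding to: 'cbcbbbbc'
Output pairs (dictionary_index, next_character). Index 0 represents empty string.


LZ78 encoding steps:
Dictionary: {0: ''}
Step 1: w='' (idx 0), next='c' -> output (0, 'c'), add 'c' as idx 1
Step 2: w='' (idx 0), next='b' -> output (0, 'b'), add 'b' as idx 2
Step 3: w='c' (idx 1), next='b' -> output (1, 'b'), add 'cb' as idx 3
Step 4: w='b' (idx 2), next='b' -> output (2, 'b'), add 'bb' as idx 4
Step 5: w='b' (idx 2), next='c' -> output (2, 'c'), add 'bc' as idx 5


Encoded: [(0, 'c'), (0, 'b'), (1, 'b'), (2, 'b'), (2, 'c')]


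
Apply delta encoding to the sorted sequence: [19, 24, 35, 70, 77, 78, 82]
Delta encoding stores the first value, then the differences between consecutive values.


First value: 19
Deltas:
  24 - 19 = 5
  35 - 24 = 11
  70 - 35 = 35
  77 - 70 = 7
  78 - 77 = 1
  82 - 78 = 4


Delta encoded: [19, 5, 11, 35, 7, 1, 4]


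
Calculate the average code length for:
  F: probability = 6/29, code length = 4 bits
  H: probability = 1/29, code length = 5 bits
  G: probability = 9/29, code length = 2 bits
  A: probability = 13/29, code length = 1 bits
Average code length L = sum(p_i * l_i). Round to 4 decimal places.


Weighted contributions p_i * l_i:
  F: (6/29) * 4 = 24/29
  H: (1/29) * 5 = 5/29
  G: (9/29) * 2 = 18/29
  A: (13/29) * 1 = 13/29
Sum = (24 + 5 + 18 + 13)/29 = 60/29

L = 60/29 = 2.0690 bits/symbol


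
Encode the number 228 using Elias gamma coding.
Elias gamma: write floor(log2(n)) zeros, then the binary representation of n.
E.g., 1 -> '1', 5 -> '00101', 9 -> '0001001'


num_bits = floor(log2(228)) + 1 = 8
leading_zeros = num_bits - 1 = 7
binary(228) = 11100100

Elias gamma(228) = '0000000' + '11100100' = 000000011100100 (15 bits)


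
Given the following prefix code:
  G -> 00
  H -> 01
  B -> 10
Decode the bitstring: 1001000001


Decoding step by step:
Bits 10 -> B
Bits 01 -> H
Bits 00 -> G
Bits 00 -> G
Bits 01 -> H


Decoded message: BHGGH


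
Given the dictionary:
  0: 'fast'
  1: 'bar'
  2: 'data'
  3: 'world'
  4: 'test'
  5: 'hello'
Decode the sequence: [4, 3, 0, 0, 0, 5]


Look up each index in the dictionary:
  4 -> 'test'
  3 -> 'world'
  0 -> 'fast'
  0 -> 'fast'
  0 -> 'fast'
  5 -> 'hello'

Decoded: "test world fast fast fast hello"


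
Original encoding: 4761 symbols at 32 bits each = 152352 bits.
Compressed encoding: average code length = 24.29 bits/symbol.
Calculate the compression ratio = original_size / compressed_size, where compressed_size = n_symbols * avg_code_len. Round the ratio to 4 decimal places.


original_size = n_symbols * orig_bits = 4761 * 32 = 152352 bits
compressed_size = n_symbols * avg_code_len = 4761 * 24.29 = 115644.69 bits
ratio = original_size / compressed_size = 152352 / 115644.69 = 1.3174

Compression ratio = 1.3174


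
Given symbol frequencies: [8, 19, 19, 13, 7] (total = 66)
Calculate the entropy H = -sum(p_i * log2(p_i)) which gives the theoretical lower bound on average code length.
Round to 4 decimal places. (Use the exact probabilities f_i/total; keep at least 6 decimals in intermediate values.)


Per-symbol terms -p_i * log2(p_i) with p_i = f_i/66:
  p = 8/66 = 0.121212: log2(p) = -3.044394, -p*log2(p) = 0.369017
  p = 19/66 = 0.287879: log2(p) = -1.796467, -p*log2(p) = 0.517165
  p = 19/66 = 0.287879: log2(p) = -1.796467, -p*log2(p) = 0.517165
  p = 13/66 = 0.196970: log2(p) = -2.343954, -p*log2(p) = 0.461688
  p = 7/66 = 0.106061: log2(p) = -3.237039, -p*log2(p) = 0.343322
H = 0.369017 + 0.517165 + 0.517165 + 0.461688 + 0.343322 = 2.208357

H = 2.2084 bits/symbol


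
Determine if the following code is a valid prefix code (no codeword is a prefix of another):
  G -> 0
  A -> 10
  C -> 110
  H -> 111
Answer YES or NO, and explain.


Checking each pair (does one codeword prefix another?):
  G='0' vs A='10': no prefix
  G='0' vs C='110': no prefix
  G='0' vs H='111': no prefix
  A='10' vs G='0': no prefix
  A='10' vs C='110': no prefix
  A='10' vs H='111': no prefix
  C='110' vs G='0': no prefix
  C='110' vs A='10': no prefix
  C='110' vs H='111': no prefix
  H='111' vs G='0': no prefix
  H='111' vs A='10': no prefix
  H='111' vs C='110': no prefix
No violation found over all pairs.

YES -- this is a valid prefix code. No codeword is a prefix of any other codeword.


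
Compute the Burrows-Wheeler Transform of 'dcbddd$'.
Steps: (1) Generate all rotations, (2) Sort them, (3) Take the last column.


Rotations (sorted):
  0: $dcbddd -> last char: d
  1: bddd$dc -> last char: c
  2: cbddd$d -> last char: d
  3: d$dcbdd -> last char: d
  4: dcbddd$ -> last char: $
  5: dd$dcbd -> last char: d
  6: ddd$dcb -> last char: b


BWT = dcdd$db


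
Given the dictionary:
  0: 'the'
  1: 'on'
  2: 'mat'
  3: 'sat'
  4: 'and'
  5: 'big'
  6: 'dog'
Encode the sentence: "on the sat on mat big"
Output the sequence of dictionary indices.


Look up each word in the dictionary:
  'on' -> 1
  'the' -> 0
  'sat' -> 3
  'on' -> 1
  'mat' -> 2
  'big' -> 5

Encoded: [1, 0, 3, 1, 2, 5]


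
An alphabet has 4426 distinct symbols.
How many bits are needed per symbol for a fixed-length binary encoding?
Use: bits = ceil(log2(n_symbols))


log2(4426) = 12.1118
Bracket: 2^12 = 4096 < 4426 <= 2^13 = 8192
So ceil(log2(4426)) = 13

bits = ceil(log2(4426)) = ceil(12.1118) = 13 bits


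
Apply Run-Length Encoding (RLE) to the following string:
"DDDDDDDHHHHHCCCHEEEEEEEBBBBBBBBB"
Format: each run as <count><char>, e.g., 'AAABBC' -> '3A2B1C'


Scanning runs left to right:
  i=0: run of 'D' x 7 -> '7D'
  i=7: run of 'H' x 5 -> '5H'
  i=12: run of 'C' x 3 -> '3C'
  i=15: run of 'H' x 1 -> '1H'
  i=16: run of 'E' x 7 -> '7E'
  i=23: run of 'B' x 9 -> '9B'

RLE = 7D5H3C1H7E9B


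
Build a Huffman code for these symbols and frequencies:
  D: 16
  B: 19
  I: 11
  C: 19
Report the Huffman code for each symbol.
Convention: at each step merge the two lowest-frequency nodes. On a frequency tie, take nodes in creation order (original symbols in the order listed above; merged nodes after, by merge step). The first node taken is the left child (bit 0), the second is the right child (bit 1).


Huffman tree construction:
Step 1: Merge I(11) + D(16) = 27
Step 2: Merge B(19) + C(19) = 38
Step 3: Merge (I+D)(27) + (B+C)(38) = 65
Read each symbol's code off the tree from the root (left child = 0, right child = 1).

Codes:
  D: 01 (length 2)
  B: 10 (length 2)
  I: 00 (length 2)
  C: 11 (length 2)
Average code length: 130/65 = 2.0000 bits/symbol


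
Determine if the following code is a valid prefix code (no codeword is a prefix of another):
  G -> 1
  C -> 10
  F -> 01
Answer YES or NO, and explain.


Checking each pair (does one codeword prefix another?):
  G='1' vs C='10': prefix -- VIOLATION

NO -- this is NOT a valid prefix code. G (1) is a prefix of C (10).


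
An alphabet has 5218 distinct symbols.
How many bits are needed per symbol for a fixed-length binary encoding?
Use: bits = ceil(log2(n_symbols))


log2(5218) = 12.3493
Bracket: 2^12 = 4096 < 5218 <= 2^13 = 8192
So ceil(log2(5218)) = 13

bits = ceil(log2(5218)) = ceil(12.3493) = 13 bits


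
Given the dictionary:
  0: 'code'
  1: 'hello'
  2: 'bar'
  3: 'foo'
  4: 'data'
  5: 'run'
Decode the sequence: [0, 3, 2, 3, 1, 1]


Look up each index in the dictionary:
  0 -> 'code'
  3 -> 'foo'
  2 -> 'bar'
  3 -> 'foo'
  1 -> 'hello'
  1 -> 'hello'

Decoded: "code foo bar foo hello hello"


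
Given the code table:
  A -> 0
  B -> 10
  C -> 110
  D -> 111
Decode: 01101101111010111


Decoding:
0 -> A
110 -> C
110 -> C
111 -> D
10 -> B
10 -> B
111 -> D


Result: ACCDBBD


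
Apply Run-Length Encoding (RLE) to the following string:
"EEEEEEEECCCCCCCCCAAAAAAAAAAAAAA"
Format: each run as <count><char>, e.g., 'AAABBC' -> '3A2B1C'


Scanning runs left to right:
  i=0: run of 'E' x 8 -> '8E'
  i=8: run of 'C' x 9 -> '9C'
  i=17: run of 'A' x 14 -> '14A'

RLE = 8E9C14A


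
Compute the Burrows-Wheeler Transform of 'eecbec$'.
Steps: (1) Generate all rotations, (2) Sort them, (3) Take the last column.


Rotations (sorted):
  0: $eecbec -> last char: c
  1: bec$eec -> last char: c
  2: c$eecbe -> last char: e
  3: cbec$ee -> last char: e
  4: ec$eecb -> last char: b
  5: ecbec$e -> last char: e
  6: eecbec$ -> last char: $


BWT = cceebe$


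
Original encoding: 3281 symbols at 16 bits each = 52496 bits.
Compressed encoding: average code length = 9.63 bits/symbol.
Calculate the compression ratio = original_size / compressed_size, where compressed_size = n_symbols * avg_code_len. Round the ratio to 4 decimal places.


original_size = n_symbols * orig_bits = 3281 * 16 = 52496 bits
compressed_size = n_symbols * avg_code_len = 3281 * 9.63 = 31596.03 bits
ratio = original_size / compressed_size = 52496 / 31596.03 = 1.6615

Compression ratio = 1.6615


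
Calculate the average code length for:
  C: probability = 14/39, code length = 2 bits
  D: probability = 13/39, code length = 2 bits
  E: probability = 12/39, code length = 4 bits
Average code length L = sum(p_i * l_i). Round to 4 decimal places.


Weighted contributions p_i * l_i:
  C: (14/39) * 2 = 28/39
  D: (13/39) * 2 = 26/39
  E: (12/39) * 4 = 48/39
Sum = (28 + 26 + 48)/39 = 102/39

L = 102/39 = 2.6154 bits/symbol


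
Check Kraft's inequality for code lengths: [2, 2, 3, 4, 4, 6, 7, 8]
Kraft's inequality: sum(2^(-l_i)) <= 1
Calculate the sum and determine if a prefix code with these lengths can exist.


Sum = 2^(-2) + 2^(-2) + 2^(-3) + 2^(-4) + 2^(-4) + 2^(-6) + 2^(-7) + 2^(-8)
    = 0.25 + 0.25 + 0.125 + 0.0625 + 0.0625 + 0.015625 + 0.0078125 + 0.00390625
    = 199/256 = 0.77734375
Since 0.77734375 <= 1, Kraft's inequality IS satisfied.
A prefix code with these lengths CAN exist.

Kraft sum = 0.77734375. Satisfied.


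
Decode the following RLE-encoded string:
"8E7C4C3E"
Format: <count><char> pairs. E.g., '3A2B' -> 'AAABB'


Expanding each <count><char> pair:
  8E -> 'EEEEEEEE'
  7C -> 'CCCCCCC'
  4C -> 'CCCC'
  3E -> 'EEE'

Decoded = EEEEEEEECCCCCCCCCCCEEE


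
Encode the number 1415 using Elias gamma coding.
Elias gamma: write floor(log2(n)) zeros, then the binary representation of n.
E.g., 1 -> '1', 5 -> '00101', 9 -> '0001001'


num_bits = floor(log2(1415)) + 1 = 11
leading_zeros = num_bits - 1 = 10
binary(1415) = 10110000111

Elias gamma(1415) = '0000000000' + '10110000111' = 000000000010110000111 (21 bits)


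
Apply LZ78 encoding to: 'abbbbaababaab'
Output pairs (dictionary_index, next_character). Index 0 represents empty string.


LZ78 encoding steps:
Dictionary: {0: ''}
Step 1: w='' (idx 0), next='a' -> output (0, 'a'), add 'a' as idx 1
Step 2: w='' (idx 0), next='b' -> output (0, 'b'), add 'b' as idx 2
Step 3: w='b' (idx 2), next='b' -> output (2, 'b'), add 'bb' as idx 3
Step 4: w='b' (idx 2), next='a' -> output (2, 'a'), add 'ba' as idx 4
Step 5: w='a' (idx 1), next='b' -> output (1, 'b'), add 'ab' as idx 5
Step 6: w='ab' (idx 5), next='a' -> output (5, 'a'), add 'aba' as idx 6
Step 7: w='ab' (idx 5), end of input -> output (5, '')


Encoded: [(0, 'a'), (0, 'b'), (2, 'b'), (2, 'a'), (1, 'b'), (5, 'a'), (5, '')]


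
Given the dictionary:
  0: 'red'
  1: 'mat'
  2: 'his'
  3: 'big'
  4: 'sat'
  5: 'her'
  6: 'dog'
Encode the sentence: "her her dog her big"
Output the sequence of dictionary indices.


Look up each word in the dictionary:
  'her' -> 5
  'her' -> 5
  'dog' -> 6
  'her' -> 5
  'big' -> 3

Encoded: [5, 5, 6, 5, 3]


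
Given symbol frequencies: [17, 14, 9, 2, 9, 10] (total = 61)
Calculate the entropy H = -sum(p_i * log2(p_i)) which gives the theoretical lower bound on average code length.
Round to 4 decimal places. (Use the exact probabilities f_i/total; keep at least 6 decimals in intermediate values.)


Per-symbol terms -p_i * log2(p_i) with p_i = f_i/61:
  p = 17/61 = 0.278689: log2(p) = -1.843274, -p*log2(p) = 0.513699
  p = 14/61 = 0.229508: log2(p) = -2.123382, -p*log2(p) = 0.487334
  p = 9/61 = 0.147541: log2(p) = -2.760812, -p*log2(p) = 0.407333
  p = 2/61 = 0.032787: log2(p) = -4.930737, -p*log2(p) = 0.161664
  p = 9/61 = 0.147541: log2(p) = -2.760812, -p*log2(p) = 0.407333
  p = 10/61 = 0.163934: log2(p) = -2.608809, -p*log2(p) = 0.427674
H = 0.513699 + 0.487334 + 0.407333 + 0.161664 + 0.407333 + 0.427674 = 2.405037

H = 2.405 bits/symbol


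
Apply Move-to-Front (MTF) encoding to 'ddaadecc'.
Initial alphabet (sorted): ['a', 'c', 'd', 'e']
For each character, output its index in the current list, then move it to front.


MTF encoding:
'd': index 2 in ['a', 'c', 'd', 'e'] -> ['d', 'a', 'c', 'e']
'd': index 0 in ['d', 'a', 'c', 'e'] -> ['d', 'a', 'c', 'e']
'a': index 1 in ['d', 'a', 'c', 'e'] -> ['a', 'd', 'c', 'e']
'a': index 0 in ['a', 'd', 'c', 'e'] -> ['a', 'd', 'c', 'e']
'd': index 1 in ['a', 'd', 'c', 'e'] -> ['d', 'a', 'c', 'e']
'e': index 3 in ['d', 'a', 'c', 'e'] -> ['e', 'd', 'a', 'c']
'c': index 3 in ['e', 'd', 'a', 'c'] -> ['c', 'e', 'd', 'a']
'c': index 0 in ['c', 'e', 'd', 'a'] -> ['c', 'e', 'd', 'a']


Output: [2, 0, 1, 0, 1, 3, 3, 0]


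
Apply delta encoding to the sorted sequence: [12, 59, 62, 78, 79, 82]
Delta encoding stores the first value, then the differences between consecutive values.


First value: 12
Deltas:
  59 - 12 = 47
  62 - 59 = 3
  78 - 62 = 16
  79 - 78 = 1
  82 - 79 = 3


Delta encoded: [12, 47, 3, 16, 1, 3]


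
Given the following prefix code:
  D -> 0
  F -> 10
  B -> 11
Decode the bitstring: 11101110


Decoding step by step:
Bits 11 -> B
Bits 10 -> F
Bits 11 -> B
Bits 10 -> F


Decoded message: BFBF


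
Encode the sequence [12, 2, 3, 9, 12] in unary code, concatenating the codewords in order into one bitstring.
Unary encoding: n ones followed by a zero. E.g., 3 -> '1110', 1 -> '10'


Encode each number as n ones followed by a terminating 0:
  12 -> 1111111111110 (13 bits)
  2 -> 110 (3 bits)
  3 -> 1110 (4 bits)
  9 -> 1111111110 (10 bits)
  12 -> 1111111111110 (13 bits)
Total length = 13 + 3 + 4 + 10 + 13 = 43 bits.

Unary([12, 2, 3, 9, 12]) = 1111111111110110111011111111101111111111110 (43 bits)


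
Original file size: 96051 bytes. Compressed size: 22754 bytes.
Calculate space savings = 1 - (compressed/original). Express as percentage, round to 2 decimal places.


ratio = compressed/original = 22754/96051 = 0.236895
savings = 1 - ratio = 1 - 0.236895 = 0.763105
as a percentage: 0.763105 * 100 = 76.31%

Space savings = 1 - 22754/96051 = 76.31%


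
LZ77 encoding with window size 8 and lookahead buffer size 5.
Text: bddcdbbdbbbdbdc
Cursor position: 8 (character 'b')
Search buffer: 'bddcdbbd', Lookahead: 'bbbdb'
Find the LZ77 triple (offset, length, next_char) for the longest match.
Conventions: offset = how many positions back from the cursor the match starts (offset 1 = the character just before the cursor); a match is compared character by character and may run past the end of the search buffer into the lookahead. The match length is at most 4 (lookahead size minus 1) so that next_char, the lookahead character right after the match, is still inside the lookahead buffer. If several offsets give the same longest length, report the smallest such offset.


Try each offset into the search buffer:
  offset=1 (pos 7, char 'd'): match length 0
  offset=2 (pos 6, char 'b'): match length 1
  offset=3 (pos 5, char 'b'): match length 2
  offset=4 (pos 4, char 'd'): match length 0
  offset=5 (pos 3, char 'c'): match length 0
  offset=6 (pos 2, char 'd'): match length 0
  offset=7 (pos 1, char 'd'): match length 0
  offset=8 (pos 0, char 'b'): match length 1
Longest match has length 2 at offset 3.
next_char = character at position 8 + 2 = 10 -> 'b'

Best match: offset=3, length=2 (matching 'bb' starting at position 5)
LZ77 triple: (3, 2, 'b')


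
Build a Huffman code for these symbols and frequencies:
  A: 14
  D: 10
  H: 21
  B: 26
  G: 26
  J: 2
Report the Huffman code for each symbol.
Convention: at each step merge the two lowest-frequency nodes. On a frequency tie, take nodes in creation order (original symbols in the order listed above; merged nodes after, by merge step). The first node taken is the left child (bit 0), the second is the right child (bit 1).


Huffman tree construction:
Step 1: Merge J(2) + D(10) = 12
Step 2: Merge (J+D)(12) + A(14) = 26
Step 3: Merge H(21) + B(26) = 47
Step 4: Merge G(26) + ((J+D)+A)(26) = 52
Step 5: Merge (H+B)(47) + (G+((J+D)+A))(52) = 99
Read each symbol's code off the tree from the root (left child = 0, right child = 1).

Codes:
  A: 111 (length 3)
  D: 1101 (length 4)
  H: 00 (length 2)
  B: 01 (length 2)
  G: 10 (length 2)
  J: 1100 (length 4)
Average code length: 236/99 = 2.3838 bits/symbol


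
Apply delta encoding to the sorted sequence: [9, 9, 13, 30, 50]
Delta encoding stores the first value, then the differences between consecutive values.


First value: 9
Deltas:
  9 - 9 = 0
  13 - 9 = 4
  30 - 13 = 17
  50 - 30 = 20


Delta encoded: [9, 0, 4, 17, 20]


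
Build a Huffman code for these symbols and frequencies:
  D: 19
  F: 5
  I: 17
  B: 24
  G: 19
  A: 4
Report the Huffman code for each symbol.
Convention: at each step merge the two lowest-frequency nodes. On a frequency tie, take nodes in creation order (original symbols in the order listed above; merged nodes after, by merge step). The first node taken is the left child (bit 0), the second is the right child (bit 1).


Huffman tree construction:
Step 1: Merge A(4) + F(5) = 9
Step 2: Merge (A+F)(9) + I(17) = 26
Step 3: Merge D(19) + G(19) = 38
Step 4: Merge B(24) + ((A+F)+I)(26) = 50
Step 5: Merge (D+G)(38) + (B+((A+F)+I))(50) = 88
Read each symbol's code off the tree from the root (left child = 0, right child = 1).

Codes:
  D: 00 (length 2)
  F: 1101 (length 4)
  I: 111 (length 3)
  B: 10 (length 2)
  G: 01 (length 2)
  A: 1100 (length 4)
Average code length: 211/88 = 2.3977 bits/symbol


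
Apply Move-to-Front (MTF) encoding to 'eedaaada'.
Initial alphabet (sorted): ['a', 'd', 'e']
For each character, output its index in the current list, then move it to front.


MTF encoding:
'e': index 2 in ['a', 'd', 'e'] -> ['e', 'a', 'd']
'e': index 0 in ['e', 'a', 'd'] -> ['e', 'a', 'd']
'd': index 2 in ['e', 'a', 'd'] -> ['d', 'e', 'a']
'a': index 2 in ['d', 'e', 'a'] -> ['a', 'd', 'e']
'a': index 0 in ['a', 'd', 'e'] -> ['a', 'd', 'e']
'a': index 0 in ['a', 'd', 'e'] -> ['a', 'd', 'e']
'd': index 1 in ['a', 'd', 'e'] -> ['d', 'a', 'e']
'a': index 1 in ['d', 'a', 'e'] -> ['a', 'd', 'e']


Output: [2, 0, 2, 2, 0, 0, 1, 1]
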